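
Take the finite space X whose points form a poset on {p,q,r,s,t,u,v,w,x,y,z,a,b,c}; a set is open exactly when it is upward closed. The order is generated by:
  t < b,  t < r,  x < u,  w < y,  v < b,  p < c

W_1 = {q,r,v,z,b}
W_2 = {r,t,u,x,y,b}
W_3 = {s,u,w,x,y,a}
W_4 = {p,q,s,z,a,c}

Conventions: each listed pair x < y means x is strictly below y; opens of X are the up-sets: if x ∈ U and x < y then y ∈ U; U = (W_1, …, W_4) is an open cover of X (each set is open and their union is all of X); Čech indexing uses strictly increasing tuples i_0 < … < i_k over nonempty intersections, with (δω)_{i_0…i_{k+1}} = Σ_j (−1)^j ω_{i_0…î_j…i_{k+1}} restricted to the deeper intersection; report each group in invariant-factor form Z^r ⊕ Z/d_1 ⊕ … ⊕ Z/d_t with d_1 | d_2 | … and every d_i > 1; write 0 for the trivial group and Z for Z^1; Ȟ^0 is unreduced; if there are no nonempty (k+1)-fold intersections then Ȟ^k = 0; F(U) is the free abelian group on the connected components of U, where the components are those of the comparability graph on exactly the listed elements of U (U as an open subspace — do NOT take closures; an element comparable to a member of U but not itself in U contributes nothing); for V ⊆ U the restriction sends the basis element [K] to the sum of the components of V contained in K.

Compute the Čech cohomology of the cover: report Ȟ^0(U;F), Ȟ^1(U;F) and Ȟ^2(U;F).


Ȟ^0 ≅ Z^8,  Ȟ^1 ≅ 0,  Ȟ^2 ≅ 0

nerve simplices:
  W12={r,b} W14={q,z} W23={u,x,y} W34={s,a}
components per intersection:
  W1: {q} {r} {v,b} {z}
  W2: {r,t,b} {u,x} {y}
  W3: {s} {u,x} {w,y} {a}
  W4: {p,c} {q} {s} {z} {a}
  W12: {r} {b}
  W14: {q} {z}
  W23: {u,x} {y}
  W34: {s} {a}
C dims 16,8; δ0: rk 8, SNF 1^8
degree 0: 16−8−0 = 8 → Ȟ^0 ≅ Z^8
degree 1: 8−0−8 = 0 → Ȟ^1 ≅ 0
degree 2: 0−0−0 = 0 → Ȟ^2 ≅ 0


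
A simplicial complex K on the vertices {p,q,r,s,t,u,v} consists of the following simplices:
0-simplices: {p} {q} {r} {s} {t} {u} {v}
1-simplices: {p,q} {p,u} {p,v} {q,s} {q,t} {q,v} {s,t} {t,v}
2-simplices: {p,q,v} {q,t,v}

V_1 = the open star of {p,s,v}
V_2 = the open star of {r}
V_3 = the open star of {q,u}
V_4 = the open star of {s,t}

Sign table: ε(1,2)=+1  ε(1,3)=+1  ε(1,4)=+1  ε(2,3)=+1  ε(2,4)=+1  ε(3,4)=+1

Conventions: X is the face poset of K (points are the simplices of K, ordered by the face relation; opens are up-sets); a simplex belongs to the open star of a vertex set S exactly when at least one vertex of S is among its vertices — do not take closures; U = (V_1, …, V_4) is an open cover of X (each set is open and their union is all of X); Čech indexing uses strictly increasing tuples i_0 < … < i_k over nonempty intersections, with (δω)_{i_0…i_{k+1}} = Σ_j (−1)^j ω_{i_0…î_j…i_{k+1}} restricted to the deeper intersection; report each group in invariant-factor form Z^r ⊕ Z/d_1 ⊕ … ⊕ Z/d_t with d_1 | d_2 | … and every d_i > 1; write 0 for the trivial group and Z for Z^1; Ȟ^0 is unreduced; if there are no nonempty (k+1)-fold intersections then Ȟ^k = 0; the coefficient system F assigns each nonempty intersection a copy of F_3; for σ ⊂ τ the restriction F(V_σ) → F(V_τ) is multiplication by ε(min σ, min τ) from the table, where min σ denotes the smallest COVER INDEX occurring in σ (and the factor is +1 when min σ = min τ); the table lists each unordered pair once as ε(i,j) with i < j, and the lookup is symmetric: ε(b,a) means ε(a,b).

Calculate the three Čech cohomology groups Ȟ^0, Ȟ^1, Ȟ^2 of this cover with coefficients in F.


Ȟ^0(U;F) ≅ Z/3 ⊕ Z/3, Ȟ^1(U;F) ≅ 0, Ȟ^2(U;F) ≅ 0

nerve simplices:
  V1={{p},{s},{v},{p,q},{p,u},{p,v},{q,s},{q,v},{s,t},{t,v},{p,q,v},{q,t,v}} V2={{r}} V3={{q},{u},{p,q},{p,u},{q,s},{q,t},{q,v},{p,q,v},{q,t,v}} V4={{s},{t},{q,s},{q,t},{s,t},{t,v},{q,t,v}}
  V13={{p,q},{p,u},{q,s},{q,v},{p,q,v},{q,t,v}} V14={{s},{q,s},{s,t},{t,v},{q,t,v}} V34={{q,s},{q,t},{q,t,v}}
  V134={{q,s},{q,t,v}}
C dims 4,3,1; δ0: rk_F3 2; δ1: rk_F3 1
degree 0: 4−2−0 = 2 → Ȟ^0 ≅ Z/3 ⊕ Z/3
degree 1: 3−1−2 = 0 → Ȟ^1 ≅ 0
degree 2: 1−0−1 = 0 → Ȟ^2 ≅ 0


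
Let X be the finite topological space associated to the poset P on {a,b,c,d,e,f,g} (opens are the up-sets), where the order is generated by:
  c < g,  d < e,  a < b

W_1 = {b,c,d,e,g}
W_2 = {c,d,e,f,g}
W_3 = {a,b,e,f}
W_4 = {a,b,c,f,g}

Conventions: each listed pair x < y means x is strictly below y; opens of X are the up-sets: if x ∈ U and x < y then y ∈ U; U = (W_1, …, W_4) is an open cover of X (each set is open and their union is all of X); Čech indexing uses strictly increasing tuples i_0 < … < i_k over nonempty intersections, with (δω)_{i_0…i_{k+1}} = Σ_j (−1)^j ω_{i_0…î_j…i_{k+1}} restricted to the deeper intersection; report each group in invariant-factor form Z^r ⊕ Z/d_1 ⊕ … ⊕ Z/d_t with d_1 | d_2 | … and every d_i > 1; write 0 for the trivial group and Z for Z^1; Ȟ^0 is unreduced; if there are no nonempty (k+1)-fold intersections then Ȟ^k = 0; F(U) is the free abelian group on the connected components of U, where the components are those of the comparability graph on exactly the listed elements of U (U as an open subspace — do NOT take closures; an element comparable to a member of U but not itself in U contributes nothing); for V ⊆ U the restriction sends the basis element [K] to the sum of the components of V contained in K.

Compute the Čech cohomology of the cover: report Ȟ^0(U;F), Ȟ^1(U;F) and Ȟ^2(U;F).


Ȟ^0 ≅ Z^4; Ȟ^1 ≅ 0; Ȟ^2 ≅ 0

nonempty overlaps:
  W12={c,d,e,g} W13={b,e} W14={b,c,g} W23={e,f} W24={c,f,g} W34={a,b,f}
  W123={e} W124={c,g} W134={b} W234={f}
components per intersection:
  W1: {b} {c,g} {d,e}
  W2: {c,g} {d,e} {f}
  W3: {a,b} {e} {f}
  W4: {a,b} {c,g} {f}
  W12: {c,g} {d,e}
  W13: {b} {e}
  W14: {b} {c,g}
  W23: {e} {f}
  W24: {c,g} {f}
  W34: {a,b} {f}
  W123: {e}
  W124: {c,g}
  W134: {b}
  W234: {f}
C dims 12,12,4; δ0: rk 8, SNF 1^8; δ1: rk 4, SNF 1^4
degree 0: 12−8−0 = 4 → Ȟ^0 ≅ Z^4
degree 1: 12−4−8 = 0 → Ȟ^1 ≅ 0
degree 2: 4−0−4 = 0 → Ȟ^2 ≅ 0


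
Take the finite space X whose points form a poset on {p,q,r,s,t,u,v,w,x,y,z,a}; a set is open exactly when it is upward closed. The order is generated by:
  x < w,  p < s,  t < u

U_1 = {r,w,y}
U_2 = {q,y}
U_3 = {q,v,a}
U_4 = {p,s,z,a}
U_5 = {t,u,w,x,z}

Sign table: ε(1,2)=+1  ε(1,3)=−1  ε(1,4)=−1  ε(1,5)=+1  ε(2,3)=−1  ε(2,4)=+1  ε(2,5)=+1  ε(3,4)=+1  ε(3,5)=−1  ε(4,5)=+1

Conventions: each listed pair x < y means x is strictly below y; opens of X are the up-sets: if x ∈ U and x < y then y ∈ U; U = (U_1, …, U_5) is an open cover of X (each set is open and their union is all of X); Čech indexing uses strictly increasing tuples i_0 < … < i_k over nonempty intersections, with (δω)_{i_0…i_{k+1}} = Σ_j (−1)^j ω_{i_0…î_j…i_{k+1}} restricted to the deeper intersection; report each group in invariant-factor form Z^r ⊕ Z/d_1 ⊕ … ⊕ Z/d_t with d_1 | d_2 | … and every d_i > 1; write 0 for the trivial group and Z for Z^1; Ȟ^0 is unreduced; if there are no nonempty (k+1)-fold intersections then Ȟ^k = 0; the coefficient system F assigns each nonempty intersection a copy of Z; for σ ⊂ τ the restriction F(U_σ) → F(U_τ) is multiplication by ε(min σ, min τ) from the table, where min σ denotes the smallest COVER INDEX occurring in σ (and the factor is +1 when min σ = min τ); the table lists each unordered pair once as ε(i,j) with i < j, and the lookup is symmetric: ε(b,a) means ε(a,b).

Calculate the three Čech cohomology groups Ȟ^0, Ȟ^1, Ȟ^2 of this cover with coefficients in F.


Ȟ^0 = 0, Ȟ^1 = Z/2 and Ȟ^2 = 0

nerve simplices:
  U12={y} U15={w} U23={q} U34={a} U45={z}
C dims 5,5; δ0: rk 5, SNF 1^4·2
degree 0: 5−5−0 = 0 → Ȟ^0 ≅ 0
degree 1: 5−0−5 = 0 plus torsion [2] → Ȟ^1 ≅ Z/2
degree 2: 0−0−0 = 0 → Ȟ^2 ≅ 0


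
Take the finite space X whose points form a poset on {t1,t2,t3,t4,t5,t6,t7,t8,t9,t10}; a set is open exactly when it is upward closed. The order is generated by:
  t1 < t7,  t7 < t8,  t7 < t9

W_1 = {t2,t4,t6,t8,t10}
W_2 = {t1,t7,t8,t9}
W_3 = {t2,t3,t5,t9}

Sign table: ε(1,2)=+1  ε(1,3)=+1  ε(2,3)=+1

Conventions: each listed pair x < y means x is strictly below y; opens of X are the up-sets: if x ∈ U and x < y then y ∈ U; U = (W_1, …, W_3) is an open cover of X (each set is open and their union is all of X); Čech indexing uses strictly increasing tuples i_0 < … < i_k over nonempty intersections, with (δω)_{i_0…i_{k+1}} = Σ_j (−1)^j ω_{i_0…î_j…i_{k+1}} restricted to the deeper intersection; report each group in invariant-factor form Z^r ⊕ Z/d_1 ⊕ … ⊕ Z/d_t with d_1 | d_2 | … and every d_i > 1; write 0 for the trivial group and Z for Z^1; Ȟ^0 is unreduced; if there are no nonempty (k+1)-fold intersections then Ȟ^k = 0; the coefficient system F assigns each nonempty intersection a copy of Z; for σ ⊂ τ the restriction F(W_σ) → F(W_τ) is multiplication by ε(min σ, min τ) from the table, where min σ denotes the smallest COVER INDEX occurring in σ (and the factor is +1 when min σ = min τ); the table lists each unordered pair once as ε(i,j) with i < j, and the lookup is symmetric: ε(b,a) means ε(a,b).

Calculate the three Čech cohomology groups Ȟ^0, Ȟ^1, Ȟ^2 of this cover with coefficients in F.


nonempty overlaps:
  W12={t8} W13={t2} W23={t9}
C dims 3,3; δ0: rk 2, SNF 1^2
degree 0: 3−2−0 = 1 → Ȟ^0 ≅ Z
degree 1: 3−0−2 = 1 → Ȟ^1 ≅ Z
degree 2: 0−0−0 = 0 → Ȟ^2 ≅ 0

Ȟ^0(U;F) ≅ Z; Ȟ^1(U;F) ≅ Z; Ȟ^2(U;F) ≅ 0


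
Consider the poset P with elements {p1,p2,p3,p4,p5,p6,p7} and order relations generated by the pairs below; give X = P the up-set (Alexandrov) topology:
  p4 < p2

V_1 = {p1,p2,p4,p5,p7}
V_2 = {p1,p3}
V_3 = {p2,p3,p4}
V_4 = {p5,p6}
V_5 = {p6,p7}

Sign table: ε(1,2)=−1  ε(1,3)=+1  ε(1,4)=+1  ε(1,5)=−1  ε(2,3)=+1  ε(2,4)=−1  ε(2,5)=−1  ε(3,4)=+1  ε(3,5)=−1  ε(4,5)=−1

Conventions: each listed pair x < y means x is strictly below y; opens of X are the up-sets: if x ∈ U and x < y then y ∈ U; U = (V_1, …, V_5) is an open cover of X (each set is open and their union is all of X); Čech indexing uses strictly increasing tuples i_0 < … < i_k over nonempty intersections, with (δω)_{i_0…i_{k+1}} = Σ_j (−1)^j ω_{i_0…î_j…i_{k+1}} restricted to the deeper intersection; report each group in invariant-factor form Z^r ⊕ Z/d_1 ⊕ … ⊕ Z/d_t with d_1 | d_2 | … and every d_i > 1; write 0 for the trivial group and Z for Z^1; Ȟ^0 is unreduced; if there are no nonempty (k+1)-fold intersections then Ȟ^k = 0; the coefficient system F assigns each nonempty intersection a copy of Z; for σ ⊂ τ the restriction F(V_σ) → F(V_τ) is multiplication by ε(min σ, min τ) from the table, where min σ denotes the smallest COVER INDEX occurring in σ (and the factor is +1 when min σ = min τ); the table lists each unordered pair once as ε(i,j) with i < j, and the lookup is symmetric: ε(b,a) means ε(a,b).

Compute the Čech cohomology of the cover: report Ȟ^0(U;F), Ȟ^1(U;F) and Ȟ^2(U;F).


Ȟ^0 ≅ 0; Ȟ^1 ≅ Z ⊕ Z/2; Ȟ^2 ≅ 0

nonempty intersections:
  V12={p1} V13={p2,p4} V14={p5} V15={p7} V23={p3} V45={p6}
C dims 5,6; δ0: rk 5, SNF 1^4·2
Ȟ^0: (5−5)−0=0 ⇒ 0
Ȟ^1: (6−0)−5=1 plus torsion [2] ⇒ Z ⊕ Z/2
Ȟ^2: (0−0)−0=0 ⇒ 0


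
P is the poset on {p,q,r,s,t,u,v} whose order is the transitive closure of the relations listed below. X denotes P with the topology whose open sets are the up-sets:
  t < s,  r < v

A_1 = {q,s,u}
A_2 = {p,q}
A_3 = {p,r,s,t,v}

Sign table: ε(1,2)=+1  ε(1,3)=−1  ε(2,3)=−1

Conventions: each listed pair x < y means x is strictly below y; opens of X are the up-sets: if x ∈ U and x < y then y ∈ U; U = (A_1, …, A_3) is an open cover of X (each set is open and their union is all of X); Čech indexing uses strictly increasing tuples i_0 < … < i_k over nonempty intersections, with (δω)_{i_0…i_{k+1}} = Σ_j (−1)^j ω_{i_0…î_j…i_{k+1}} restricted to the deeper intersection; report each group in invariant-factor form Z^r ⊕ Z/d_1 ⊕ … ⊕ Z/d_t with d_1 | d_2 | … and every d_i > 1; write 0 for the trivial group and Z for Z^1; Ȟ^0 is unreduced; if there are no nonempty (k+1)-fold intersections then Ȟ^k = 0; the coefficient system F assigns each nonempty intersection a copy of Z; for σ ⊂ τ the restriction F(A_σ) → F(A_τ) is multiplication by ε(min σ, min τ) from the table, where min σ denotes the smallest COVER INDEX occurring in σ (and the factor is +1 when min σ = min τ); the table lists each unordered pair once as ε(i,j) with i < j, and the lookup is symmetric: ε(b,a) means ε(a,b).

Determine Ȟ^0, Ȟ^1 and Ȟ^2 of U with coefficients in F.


cover nerve:
  A12={q} A13={s} A23={p}
C dims 3,3; δ0: rk 2, SNF 1^2
Ȟ^0: (3−2)−0=1 ⇒ Z
Ȟ^1: (3−0)−2=1 ⇒ Z
Ȟ^2: (0−0)−0=0 ⇒ 0

Ȟ^0 = Z, Ȟ^1 = Z and Ȟ^2 = 0


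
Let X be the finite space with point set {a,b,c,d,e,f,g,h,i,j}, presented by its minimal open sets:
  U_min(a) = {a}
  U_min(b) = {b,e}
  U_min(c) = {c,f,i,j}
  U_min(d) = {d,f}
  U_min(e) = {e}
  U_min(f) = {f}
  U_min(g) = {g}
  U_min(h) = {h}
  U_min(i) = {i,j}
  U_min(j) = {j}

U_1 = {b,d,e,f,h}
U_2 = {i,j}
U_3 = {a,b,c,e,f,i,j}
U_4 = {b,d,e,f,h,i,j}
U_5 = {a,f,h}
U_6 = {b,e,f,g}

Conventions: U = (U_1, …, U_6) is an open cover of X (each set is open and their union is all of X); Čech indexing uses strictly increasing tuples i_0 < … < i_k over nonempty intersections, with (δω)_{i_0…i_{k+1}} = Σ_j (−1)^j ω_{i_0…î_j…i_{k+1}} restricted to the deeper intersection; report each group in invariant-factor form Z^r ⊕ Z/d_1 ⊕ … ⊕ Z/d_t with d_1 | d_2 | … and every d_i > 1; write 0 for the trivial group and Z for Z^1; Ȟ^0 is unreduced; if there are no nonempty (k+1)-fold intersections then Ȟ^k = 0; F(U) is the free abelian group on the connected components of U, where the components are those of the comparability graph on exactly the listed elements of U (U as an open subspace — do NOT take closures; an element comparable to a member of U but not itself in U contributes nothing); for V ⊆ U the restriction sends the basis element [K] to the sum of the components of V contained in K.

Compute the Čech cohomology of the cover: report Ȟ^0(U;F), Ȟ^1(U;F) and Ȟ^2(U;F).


Ȟ^0(U;F) ≅ Z^5; Ȟ^1(U;F) ≅ 0; Ȟ^2(U;F) ≅ 0

nerve simplices:
  U13={b,e,f} U14={b,d,e,f,h} U15={f,h} U16={b,e,f} U23={i,j} U24={i,j} U34={b,e,f,i,j} U35={a,f} U36={b,e,f} U45={f,h} U46={b,e,f} U56={f}
  U134={b,e,f} U135={f} U136={b,e,f} U145={f,h} U146={b,e,f} U156={f} U234={i,j} U345={f} U346={b,e,f} U356={f} U456={f}
  U1345={f} U1346={b,e,f} U1356={f} U1456={f} U3456={f}
  U13456={f}
components per intersection:
  U1: {b,e} {d,f} {h}
  U2: {i,j}
  U3: {a} {b,e} {c,f,i,j}
  U4: {b,e} {d,f} {h} {i,j}
  U5: {a} {f} {h}
  U6: {b,e} {f} {g}
  U13: {b,e} {f}
  U14: {b,e} {d,f} {h}
  U15: {f} {h}
  U16: {b,e} {f}
  U23: {i,j}
  U24: {i,j}
  U34: {b,e} {f} {i,j}
  U35: {a} {f}
  U36: {b,e} {f}
  U45: {f} {h}
  U46: {b,e} {f}
  U56: {f}
  U134: {b,e} {f}
  U135: {f}
  U136: {b,e} {f}
  U145: {f} {h}
  U146: {b,e} {f}
  U156: {f}
  U234: {i,j}
  U345: {f}
  U346: {b,e} {f}
  U356: {f}
  U456: {f}
  U1345: {f}
  U1346: {b,e} {f}
  U1356: {f}
  U1456: {f}
  U3456: {f}
  U13456: {f}
C dims 17,23,16,6; δ0: rk 12, SNF 1^12; δ1: rk 11, SNF 1^11; δ2: rk 5, SNF 1^5
degree 0: 17−12−0 = 5 → Ȟ^0 ≅ Z^5
degree 1: 23−11−12 = 0 → Ȟ^1 ≅ 0
degree 2: 16−5−11 = 0 → Ȟ^2 ≅ 0


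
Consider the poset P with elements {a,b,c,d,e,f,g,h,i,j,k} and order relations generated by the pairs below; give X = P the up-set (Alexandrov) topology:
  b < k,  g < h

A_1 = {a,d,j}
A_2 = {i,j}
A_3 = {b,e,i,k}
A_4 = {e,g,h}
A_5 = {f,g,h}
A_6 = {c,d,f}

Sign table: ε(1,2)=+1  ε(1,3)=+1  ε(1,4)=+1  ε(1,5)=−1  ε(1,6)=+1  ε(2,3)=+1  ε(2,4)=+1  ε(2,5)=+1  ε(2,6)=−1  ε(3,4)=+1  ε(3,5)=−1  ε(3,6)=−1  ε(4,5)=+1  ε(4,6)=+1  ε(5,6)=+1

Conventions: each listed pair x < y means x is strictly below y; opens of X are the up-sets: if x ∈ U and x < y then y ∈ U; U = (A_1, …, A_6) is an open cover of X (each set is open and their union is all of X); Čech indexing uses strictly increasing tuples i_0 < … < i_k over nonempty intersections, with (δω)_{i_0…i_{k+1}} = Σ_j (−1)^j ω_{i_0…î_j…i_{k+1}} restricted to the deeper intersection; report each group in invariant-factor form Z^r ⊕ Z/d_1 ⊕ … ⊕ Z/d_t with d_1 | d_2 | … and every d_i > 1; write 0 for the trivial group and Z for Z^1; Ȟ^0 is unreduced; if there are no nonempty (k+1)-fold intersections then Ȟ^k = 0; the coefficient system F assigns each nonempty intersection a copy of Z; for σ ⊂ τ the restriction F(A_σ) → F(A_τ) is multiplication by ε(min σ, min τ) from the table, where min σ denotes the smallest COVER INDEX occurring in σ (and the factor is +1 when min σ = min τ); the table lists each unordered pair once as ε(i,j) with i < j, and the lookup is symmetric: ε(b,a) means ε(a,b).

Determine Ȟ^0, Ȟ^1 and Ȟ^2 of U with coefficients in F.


nonempty intersections:
  A12={j} A16={d} A23={i} A34={e} A45={g,h} A56={f}
C dims 6,6; δ0: rk 5, SNF 1^5
Ȟ^0: (6−5)−0=1 ⇒ Z
Ȟ^1: (6−0)−5=1 ⇒ Z
Ȟ^2: (0−0)−0=0 ⇒ 0

Ȟ^0 ≅ Z; Ȟ^1 ≅ Z; Ȟ^2 ≅ 0


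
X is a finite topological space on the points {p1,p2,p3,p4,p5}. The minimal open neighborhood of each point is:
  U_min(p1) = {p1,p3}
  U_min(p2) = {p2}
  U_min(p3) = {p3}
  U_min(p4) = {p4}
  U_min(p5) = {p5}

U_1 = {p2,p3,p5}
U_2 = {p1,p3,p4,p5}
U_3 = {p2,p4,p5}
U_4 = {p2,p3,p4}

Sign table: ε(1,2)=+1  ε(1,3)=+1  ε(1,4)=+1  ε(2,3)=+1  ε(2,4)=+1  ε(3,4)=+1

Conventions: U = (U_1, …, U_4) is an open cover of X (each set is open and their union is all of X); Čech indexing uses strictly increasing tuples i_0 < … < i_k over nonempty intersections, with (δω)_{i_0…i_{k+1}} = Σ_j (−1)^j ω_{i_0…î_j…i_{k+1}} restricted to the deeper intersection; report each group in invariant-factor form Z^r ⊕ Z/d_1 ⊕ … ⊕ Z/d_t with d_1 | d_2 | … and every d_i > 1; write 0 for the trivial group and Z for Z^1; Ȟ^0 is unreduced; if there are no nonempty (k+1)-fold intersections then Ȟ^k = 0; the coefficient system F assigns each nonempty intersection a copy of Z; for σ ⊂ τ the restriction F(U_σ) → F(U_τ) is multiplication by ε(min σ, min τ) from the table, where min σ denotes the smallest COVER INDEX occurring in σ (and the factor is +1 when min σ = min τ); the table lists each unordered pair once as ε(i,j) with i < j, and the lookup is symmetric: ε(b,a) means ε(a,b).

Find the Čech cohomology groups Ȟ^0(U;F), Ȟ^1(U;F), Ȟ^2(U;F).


nerve of the cover:
  U12={p3,p5} U13={p2,p5} U14={p2,p3} U23={p4,p5} U24={p3,p4} U34={p2,p4}
  U123={p5} U124={p3} U134={p2} U234={p4}
C dims 4,6,4; δ0: rk 3, SNF 1^3; δ1: rk 3, SNF 1^3
Ȟ^0 = (4 − 3) − 0 = 1, so Ȟ^0 ≅ Z
Ȟ^1 = (6 − 3) − 3 = 0, so Ȟ^1 ≅ 0
Ȟ^2 = (4 − 0) − 3 = 1, so Ȟ^2 ≅ Z

Ȟ^0 ≅ Z, Ȟ^1 ≅ 0 and Ȟ^2 ≅ Z


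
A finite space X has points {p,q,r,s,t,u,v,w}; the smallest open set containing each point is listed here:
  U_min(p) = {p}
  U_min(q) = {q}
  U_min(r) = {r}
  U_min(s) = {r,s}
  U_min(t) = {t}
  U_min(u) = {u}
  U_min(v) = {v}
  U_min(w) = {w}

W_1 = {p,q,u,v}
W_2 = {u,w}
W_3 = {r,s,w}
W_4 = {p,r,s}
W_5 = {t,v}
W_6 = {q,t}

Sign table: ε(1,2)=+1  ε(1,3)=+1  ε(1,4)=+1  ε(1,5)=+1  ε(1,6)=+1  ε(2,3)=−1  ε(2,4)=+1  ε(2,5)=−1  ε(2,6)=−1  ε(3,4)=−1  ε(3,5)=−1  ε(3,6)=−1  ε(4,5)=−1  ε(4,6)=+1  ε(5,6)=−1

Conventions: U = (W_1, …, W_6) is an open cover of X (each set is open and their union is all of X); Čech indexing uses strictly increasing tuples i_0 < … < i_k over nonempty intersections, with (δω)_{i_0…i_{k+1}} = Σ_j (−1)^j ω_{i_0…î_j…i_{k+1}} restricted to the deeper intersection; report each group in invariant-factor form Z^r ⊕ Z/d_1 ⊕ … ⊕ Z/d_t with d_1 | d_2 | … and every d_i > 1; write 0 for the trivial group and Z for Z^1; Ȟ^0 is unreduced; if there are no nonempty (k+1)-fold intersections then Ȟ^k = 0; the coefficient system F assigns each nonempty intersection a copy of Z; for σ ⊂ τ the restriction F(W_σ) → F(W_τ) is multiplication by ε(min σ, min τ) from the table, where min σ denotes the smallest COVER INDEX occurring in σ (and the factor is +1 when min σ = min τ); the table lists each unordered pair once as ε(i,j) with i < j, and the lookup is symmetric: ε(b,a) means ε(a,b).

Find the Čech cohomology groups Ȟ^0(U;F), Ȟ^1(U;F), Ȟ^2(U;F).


intersection data:
  W12={u} W14={p} W15={v} W16={q} W23={w} W34={r,s} W56={t}
C dims 6,7; δ0: rk 6, SNF 1^5·2
Ȟ^0 = (6 − 6) − 0 = 0, so Ȟ^0 ≅ 0
Ȟ^1 = (7 − 0) − 6 = 1 plus torsion [2], so Ȟ^1 ≅ Z ⊕ Z/2
Ȟ^2 = (0 − 0) − 0 = 0, so Ȟ^2 ≅ 0

Ȟ^0(U;F) ≅ 0, Ȟ^1(U;F) ≅ Z ⊕ Z/2, Ȟ^2(U;F) ≅ 0


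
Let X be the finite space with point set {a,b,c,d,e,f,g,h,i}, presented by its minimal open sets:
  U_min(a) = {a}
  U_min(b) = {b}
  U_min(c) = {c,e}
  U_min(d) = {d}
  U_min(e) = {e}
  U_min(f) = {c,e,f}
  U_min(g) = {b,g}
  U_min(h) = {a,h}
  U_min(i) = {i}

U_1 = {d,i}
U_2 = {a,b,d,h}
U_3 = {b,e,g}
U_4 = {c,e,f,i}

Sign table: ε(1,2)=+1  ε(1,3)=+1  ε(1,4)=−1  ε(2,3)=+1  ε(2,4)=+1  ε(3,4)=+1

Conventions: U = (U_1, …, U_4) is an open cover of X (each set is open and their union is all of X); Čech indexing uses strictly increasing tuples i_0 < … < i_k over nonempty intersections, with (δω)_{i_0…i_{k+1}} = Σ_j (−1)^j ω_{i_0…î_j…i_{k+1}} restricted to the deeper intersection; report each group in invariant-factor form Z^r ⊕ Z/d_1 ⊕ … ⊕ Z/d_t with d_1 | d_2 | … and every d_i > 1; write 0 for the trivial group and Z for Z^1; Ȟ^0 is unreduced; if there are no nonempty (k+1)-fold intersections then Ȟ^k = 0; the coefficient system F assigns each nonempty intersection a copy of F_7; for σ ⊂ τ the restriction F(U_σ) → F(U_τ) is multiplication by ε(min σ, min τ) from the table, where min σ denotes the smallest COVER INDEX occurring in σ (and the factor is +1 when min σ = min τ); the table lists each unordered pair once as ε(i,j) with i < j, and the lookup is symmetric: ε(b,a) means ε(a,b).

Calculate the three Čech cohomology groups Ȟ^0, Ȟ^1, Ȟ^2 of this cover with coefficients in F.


nerve of the cover:
  U12={d} U14={i} U23={b} U34={e}
C dims 4,4; δ0: rk_F7 4
Ȟ^0 = (4 − 4) − 0 = 0, so Ȟ^0 ≅ 0
Ȟ^1 = (4 − 0) − 4 = 0, so Ȟ^1 ≅ 0
Ȟ^2 = (0 − 0) − 0 = 0, so Ȟ^2 ≅ 0

Ȟ^0(U;F) ≅ 0; Ȟ^1(U;F) ≅ 0; Ȟ^2(U;F) ≅ 0


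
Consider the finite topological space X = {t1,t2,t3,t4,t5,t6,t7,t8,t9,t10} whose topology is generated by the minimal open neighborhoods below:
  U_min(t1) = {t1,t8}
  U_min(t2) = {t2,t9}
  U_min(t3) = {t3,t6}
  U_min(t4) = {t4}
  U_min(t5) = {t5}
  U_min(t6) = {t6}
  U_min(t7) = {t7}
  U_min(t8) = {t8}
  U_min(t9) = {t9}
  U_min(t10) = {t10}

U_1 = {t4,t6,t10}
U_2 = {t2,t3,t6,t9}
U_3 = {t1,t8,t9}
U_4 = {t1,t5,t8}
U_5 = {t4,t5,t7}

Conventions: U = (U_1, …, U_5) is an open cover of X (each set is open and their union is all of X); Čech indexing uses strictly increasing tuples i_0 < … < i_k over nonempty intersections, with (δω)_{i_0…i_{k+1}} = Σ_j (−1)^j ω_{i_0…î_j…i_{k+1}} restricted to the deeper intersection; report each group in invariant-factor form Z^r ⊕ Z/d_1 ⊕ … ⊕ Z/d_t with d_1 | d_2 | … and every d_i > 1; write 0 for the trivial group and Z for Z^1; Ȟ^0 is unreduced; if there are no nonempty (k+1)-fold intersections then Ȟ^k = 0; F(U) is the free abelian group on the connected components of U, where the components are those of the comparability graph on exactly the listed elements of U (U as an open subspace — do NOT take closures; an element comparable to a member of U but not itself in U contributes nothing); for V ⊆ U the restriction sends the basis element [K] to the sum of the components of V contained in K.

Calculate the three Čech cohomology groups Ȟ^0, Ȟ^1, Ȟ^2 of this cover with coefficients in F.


Ȟ^0 ≅ Z^7, Ȟ^1 ≅ 0, Ȟ^2 ≅ 0

nonempty overlaps:
  U12={t6} U15={t4} U23={t9} U34={t1,t8} U45={t5}
components per intersection:
  U1: {t4} {t6} {t10}
  U2: {t2,t9} {t3,t6}
  U3: {t1,t8} {t9}
  U4: {t1,t8} {t5}
  U5: {t4} {t5} {t7}
  U12: {t6}
  U15: {t4}
  U23: {t9}
  U34: {t1,t8}
  U45: {t5}
C dims 12,5; δ0: rk 5, SNF 1^5
degree 0: 12−5−0 = 7 → Ȟ^0 ≅ Z^7
degree 1: 5−0−5 = 0 → Ȟ^1 ≅ 0
degree 2: 0−0−0 = 0 → Ȟ^2 ≅ 0


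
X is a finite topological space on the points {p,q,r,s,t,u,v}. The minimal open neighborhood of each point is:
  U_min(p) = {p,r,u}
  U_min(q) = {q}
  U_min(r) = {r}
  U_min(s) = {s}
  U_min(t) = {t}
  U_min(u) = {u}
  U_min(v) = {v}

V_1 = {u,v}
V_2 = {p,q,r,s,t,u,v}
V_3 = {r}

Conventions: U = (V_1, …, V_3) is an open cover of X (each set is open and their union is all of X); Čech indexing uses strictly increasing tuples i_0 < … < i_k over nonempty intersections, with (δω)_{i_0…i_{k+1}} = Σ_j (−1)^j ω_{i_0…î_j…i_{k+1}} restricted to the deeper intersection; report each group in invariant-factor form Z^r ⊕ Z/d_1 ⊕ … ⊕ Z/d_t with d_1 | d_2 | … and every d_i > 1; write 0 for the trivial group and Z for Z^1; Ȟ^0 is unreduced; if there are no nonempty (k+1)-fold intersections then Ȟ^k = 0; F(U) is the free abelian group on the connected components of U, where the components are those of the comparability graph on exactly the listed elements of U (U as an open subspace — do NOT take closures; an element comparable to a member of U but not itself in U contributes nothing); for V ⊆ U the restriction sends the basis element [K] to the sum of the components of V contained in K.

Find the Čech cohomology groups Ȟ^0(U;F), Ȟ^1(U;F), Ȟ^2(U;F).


nerve of the cover:
  V12={u,v} V23={r}
components per intersection:
  V1: {u} {v}
  V2: {p,r,u} {q} {s} {t} {v}
  V3: {r}
  V12: {u} {v}
  V23: {r}
C dims 8,3; δ0: rk 3, SNF 1^3
Ȟ^0 = (8 − 3) − 0 = 5, so Ȟ^0 ≅ Z^5
Ȟ^1 = (3 − 0) − 3 = 0, so Ȟ^1 ≅ 0
Ȟ^2 = (0 − 0) − 0 = 0, so Ȟ^2 ≅ 0

Ȟ^0(U;F) ≅ Z^5,  Ȟ^1(U;F) ≅ 0,  Ȟ^2(U;F) ≅ 0


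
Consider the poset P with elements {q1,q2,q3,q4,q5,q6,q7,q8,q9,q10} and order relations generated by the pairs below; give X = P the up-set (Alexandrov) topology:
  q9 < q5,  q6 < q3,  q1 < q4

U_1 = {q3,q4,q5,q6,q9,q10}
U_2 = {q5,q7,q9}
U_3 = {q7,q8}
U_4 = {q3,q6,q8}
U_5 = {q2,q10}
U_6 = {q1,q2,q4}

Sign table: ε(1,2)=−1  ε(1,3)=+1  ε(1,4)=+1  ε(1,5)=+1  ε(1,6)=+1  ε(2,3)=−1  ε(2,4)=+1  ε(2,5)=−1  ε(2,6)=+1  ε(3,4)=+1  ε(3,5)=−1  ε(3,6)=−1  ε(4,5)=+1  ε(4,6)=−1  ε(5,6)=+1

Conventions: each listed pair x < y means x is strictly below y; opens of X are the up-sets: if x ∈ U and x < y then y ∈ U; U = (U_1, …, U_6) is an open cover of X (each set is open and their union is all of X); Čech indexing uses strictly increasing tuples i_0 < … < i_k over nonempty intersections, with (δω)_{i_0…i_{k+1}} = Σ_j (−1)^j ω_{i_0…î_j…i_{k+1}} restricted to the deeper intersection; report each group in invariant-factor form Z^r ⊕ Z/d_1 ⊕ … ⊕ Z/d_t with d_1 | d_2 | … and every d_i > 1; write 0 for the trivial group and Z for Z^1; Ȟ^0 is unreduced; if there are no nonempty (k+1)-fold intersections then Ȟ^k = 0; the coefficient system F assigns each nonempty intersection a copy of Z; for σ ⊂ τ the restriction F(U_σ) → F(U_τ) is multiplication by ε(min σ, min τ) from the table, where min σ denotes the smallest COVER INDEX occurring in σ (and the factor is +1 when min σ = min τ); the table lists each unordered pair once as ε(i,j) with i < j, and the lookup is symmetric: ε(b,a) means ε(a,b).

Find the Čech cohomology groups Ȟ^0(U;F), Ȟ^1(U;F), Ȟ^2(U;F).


Ȟ^0(U;F) ≅ Z, Ȟ^1(U;F) ≅ Z^2, Ȟ^2(U;F) ≅ 0

cover nerve:
  U12={q5,q9} U14={q3,q6} U15={q10} U16={q4} U23={q7} U34={q8} U56={q2}
C dims 6,7; δ0: rk 5, SNF 1^5
Ȟ^0: (6−5)−0=1 ⇒ Z
Ȟ^1: (7−0)−5=2 ⇒ Z^2
Ȟ^2: (0−0)−0=0 ⇒ 0


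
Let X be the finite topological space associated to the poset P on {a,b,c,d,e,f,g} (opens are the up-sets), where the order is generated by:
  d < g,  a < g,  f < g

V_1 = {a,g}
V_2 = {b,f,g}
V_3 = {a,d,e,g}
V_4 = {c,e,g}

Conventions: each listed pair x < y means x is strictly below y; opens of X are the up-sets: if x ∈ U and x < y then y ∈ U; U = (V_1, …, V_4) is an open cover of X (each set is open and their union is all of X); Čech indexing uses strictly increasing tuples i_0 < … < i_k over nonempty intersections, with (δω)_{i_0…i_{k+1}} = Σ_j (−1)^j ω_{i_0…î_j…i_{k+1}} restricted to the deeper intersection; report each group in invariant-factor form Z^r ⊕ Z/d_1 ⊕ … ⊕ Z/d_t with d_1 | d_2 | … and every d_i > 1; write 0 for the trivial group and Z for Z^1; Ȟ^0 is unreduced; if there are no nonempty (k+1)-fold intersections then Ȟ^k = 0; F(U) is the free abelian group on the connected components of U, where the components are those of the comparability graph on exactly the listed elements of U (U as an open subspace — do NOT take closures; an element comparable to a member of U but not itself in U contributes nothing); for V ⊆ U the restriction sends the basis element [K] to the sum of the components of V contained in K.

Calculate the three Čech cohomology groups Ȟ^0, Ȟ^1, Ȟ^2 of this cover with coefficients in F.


Ȟ^0 ≅ Z^4, Ȟ^1 ≅ 0, Ȟ^2 ≅ 0

nonempty intersections:
  V12={g} V13={a,g} V14={g} V23={g} V24={g} V34={e,g}
  V123={g} V124={g} V134={g} V234={g}
  V1234={g}
components per intersection:
  V1: {a,g}
  V2: {b} {f,g}
  V3: {a,d,g} {e}
  V4: {c} {e} {g}
  V12: {g}
  V13: {a,g}
  V14: {g}
  V23: {g}
  V24: {g}
  V34: {e} {g}
  V123: {g}
  V124: {g}
  V134: {g}
  V234: {g}
  V1234: {g}
C dims 8,7,4,1; δ0: rk 4, SNF 1^4; δ1: rk 3, SNF 1^3; δ2: rk 1, SNF 1^1
Ȟ^0: (8−4)−0=4 ⇒ Z^4
Ȟ^1: (7−3)−4=0 ⇒ 0
Ȟ^2: (4−1)−3=0 ⇒ 0


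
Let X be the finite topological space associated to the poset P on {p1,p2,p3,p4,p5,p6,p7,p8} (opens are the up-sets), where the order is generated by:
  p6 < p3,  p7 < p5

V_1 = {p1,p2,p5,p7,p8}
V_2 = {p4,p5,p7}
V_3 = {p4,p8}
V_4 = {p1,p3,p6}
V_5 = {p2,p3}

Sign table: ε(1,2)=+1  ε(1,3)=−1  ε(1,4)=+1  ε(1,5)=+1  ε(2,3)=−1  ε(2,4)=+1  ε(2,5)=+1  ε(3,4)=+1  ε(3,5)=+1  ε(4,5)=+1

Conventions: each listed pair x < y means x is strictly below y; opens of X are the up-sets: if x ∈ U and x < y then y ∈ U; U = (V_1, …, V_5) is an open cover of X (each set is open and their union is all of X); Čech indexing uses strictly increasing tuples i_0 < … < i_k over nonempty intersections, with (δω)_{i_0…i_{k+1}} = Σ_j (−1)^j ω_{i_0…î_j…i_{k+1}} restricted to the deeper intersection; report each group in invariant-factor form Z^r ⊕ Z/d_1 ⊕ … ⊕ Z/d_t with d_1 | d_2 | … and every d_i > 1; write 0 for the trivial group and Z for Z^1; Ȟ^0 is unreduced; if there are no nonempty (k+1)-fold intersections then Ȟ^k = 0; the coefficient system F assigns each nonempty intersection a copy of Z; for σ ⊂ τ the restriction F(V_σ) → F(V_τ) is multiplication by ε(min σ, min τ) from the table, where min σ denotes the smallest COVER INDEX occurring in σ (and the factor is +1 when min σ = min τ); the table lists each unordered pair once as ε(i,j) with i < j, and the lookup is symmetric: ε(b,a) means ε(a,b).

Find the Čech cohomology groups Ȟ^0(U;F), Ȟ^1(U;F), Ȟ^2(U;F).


Ȟ^0(U;F) ≅ Z; Ȟ^1(U;F) ≅ Z^2; Ȟ^2(U;F) ≅ 0

nerve of the cover:
  V12={p5,p7} V13={p8} V14={p1} V15={p2} V23={p4} V45={p3}
C dims 5,6; δ0: rk 4, SNF 1^4
Ȟ^0 = (5 − 4) − 0 = 1, so Ȟ^0 ≅ Z
Ȟ^1 = (6 − 0) − 4 = 2, so Ȟ^1 ≅ Z^2
Ȟ^2 = (0 − 0) − 0 = 0, so Ȟ^2 ≅ 0


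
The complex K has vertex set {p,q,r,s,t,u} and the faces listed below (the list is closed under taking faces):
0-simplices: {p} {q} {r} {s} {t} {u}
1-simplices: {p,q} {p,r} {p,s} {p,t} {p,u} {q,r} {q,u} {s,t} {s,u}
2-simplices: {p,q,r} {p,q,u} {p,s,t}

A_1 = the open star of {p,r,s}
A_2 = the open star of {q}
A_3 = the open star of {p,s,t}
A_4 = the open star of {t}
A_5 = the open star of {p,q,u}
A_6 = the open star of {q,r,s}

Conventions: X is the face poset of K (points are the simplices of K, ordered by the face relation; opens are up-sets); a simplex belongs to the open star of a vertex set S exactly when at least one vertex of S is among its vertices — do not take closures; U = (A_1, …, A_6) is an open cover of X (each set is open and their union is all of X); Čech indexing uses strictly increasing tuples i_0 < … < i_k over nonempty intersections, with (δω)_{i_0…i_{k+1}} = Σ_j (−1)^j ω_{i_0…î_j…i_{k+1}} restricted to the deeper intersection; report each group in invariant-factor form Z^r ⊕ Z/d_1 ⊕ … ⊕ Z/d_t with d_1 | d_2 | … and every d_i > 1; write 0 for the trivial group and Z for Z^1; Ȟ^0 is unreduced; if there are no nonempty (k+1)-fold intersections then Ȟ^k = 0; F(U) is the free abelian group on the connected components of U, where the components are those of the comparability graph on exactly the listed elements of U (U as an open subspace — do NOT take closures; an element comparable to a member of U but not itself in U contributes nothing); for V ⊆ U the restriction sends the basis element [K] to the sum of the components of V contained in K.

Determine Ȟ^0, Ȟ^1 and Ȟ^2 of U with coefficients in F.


nerve of the cover:
  A1={{p},{r},{s},{p,q},{p,r},{p,s},{p,t},{p,u},{q,r},{s,t},{s,u},{p,q,r},{p,q,u},{p,s,t}} A2={{q},{p,q},{q,r},{q,u},{p,q,r},{p,q,u}} A3={{p},{s},{t},{p,q},{p,r},{p,s},{p,t},{p,u},{s,t},{s,u},{p,q,r},{p,q,u},{p,s,t}} A4={{t},{p,t},{s,t},{p,s,t}} A5={{p},{q},{u},{p,q},{p,r},{p,s},{p,t},{p,u},{q,r},{q,u},{s,u},{p,q,r},{p,q,u},{p,s,t}} A6={{q},{r},{s},{p,q},{p,r},{p,s},{q,r},{q,u},{s,t},{s,u},{p,q,r},{p,q,u},{p,s,t}}
  A12={{p,q},{q,r},{p,q,r},{p,q,u}} A13={{p},{s},{p,q},{p,r},{p,s},{p,t},{p,u},{s,t},{s,u},{p,q,r},{p,q,u},{p,s,t}} A14={{p,t},{s,t},{p,s,t}} A15={{p},{p,q},{p,r},{p,s},{p,t},{p,u},{q,r},{s,u},{p,q,r},{p,q,u},{p,s,t}} A16={{r},{s},{p,q},{p,r},{p,s},{q,r},{s,t},{s,u},{p,q,r},{p,q,u},{p,s,t}} A23={{p,q},{p,q,r},{p,q,u}} A25={{q},{p,q},{q,r},{q,u},{p,q,r},{p,q,u}} A26={{q},{p,q},{q,r},{q,u},{p,q,r},{p,q,u}} A34={{t},{p,t},{s,t},{p,s,t}} A35={{p},{p,q},{p,r},{p,s},{p,t},{p,u},{s,u},{p,q,r},{p,q,u},{p,s,t}} A36={{s},{p,q},{p,r},{p,s},{s,t},{s,u},{p,q,r},{p,q,u},{p,s,t}} A45={{p,t},{p,s,t}} A46={{s,t},{p,s,t}} A56={{q},{p,q},{p,r},{p,s},{q,r},{q,u},{s,u},{p,q,r},{p,q,u},{p,s,t}}
  A123={{p,q},{p,q,r},{p,q,u}} A125={{p,q},{q,r},{p,q,r},{p,q,u}} A126={{p,q},{q,r},{p,q,r},{p,q,u}} A134={{p,t},{s,t},{p,s,t}} A135={{p},{p,q},{p,r},{p,s},{p,t},{p,u},{s,u},{p,q,r},{p,q,u},{p,s,t}} A136={{s},{p,q},{p,r},{p,s},{s,t},{s,u},{p,q,r},{p,q,u},{p,s,t}} A145={{p,t},{p,s,t}} A146={{s,t},{p,s,t}} A156={{p,q},{p,r},{p,s},{q,r},{s,u},{p,q,r},{p,q,u},{p,s,t}} A235={{p,q},{p,q,r},{p,q,u}} A236={{p,q},{p,q,r},{p,q,u}} A256={{q},{p,q},{q,r},{q,u},{p,q,r},{p,q,u}} A345={{p,t},{p,s,t}} A346={{s,t},{p,s,t}} A356={{p,q},{p,r},{p,s},{s,u},{p,q,r},{p,q,u},{p,s,t}} A456={{p,s,t}}
  A1235={{p,q},{p,q,r},{p,q,u}} A1236={{p,q},{p,q,r},{p,q,u}} A1256={{p,q},{q,r},{p,q,r},{p,q,u}} A1345={{p,t},{p,s,t}} A1346={{s,t},{p,s,t}} A1356={{p,q},{p,r},{p,s},{s,u},{p,q,r},{p,q,u},{p,s,t}} A1456={{p,s,t}} A2356={{p,q},{p,q,r},{p,q,u}} A3456={{p,s,t}}
  A12356={{p,q},{p,q,r},{p,q,u}} A13456={{p,s,t}}
components per intersection:
  A1: {{p},{r},{s},{p,q},{p,r},{p,s},{p,t},{p,u},{q,r},{s,t},{s,u},{p,q,r},{p,q,u},{p,s,t}}
  A2: {{q},{p,q},{q,r},{q,u},{p,q,r},{p,q,u}}
  A3: {{p},{s},{t},{p,q},{p,r},{p,s},{p,t},{p,u},{s,t},{s,u},{p,q,r},{p,q,u},{p,s,t}}
  A4: {{t},{p,t},{s,t},{p,s,t}}
  A5: {{p},{q},{u},{p,q},{p,r},{p,s},{p,t},{p,u},{q,r},{q,u},{s,u},{p,q,r},{p,q,u},{p,s,t}}
  A6: {{q},{r},{p,q},{p,r},{q,r},{q,u},{p,q,r},{p,q,u}} {{s},{p,s},{s,t},{s,u},{p,s,t}}
  A12: {{p,q},{q,r},{p,q,r},{p,q,u}}
  A13: {{p},{s},{p,q},{p,r},{p,s},{p,t},{p,u},{s,t},{s,u},{p,q,r},{p,q,u},{p,s,t}}
  A14: {{p,t},{s,t},{p,s,t}}
  A15: {{p},{p,q},{p,r},{p,s},{p,t},{p,u},{q,r},{p,q,r},{p,q,u},{p,s,t}} {{s,u}}
  A16: {{r},{p,q},{p,r},{q,r},{p,q,r},{p,q,u}} {{s},{p,s},{s,t},{s,u},{p,s,t}}
  A23: {{p,q},{p,q,r},{p,q,u}}
  A25: {{q},{p,q},{q,r},{q,u},{p,q,r},{p,q,u}}
  A26: {{q},{p,q},{q,r},{q,u},{p,q,r},{p,q,u}}
  A34: {{t},{p,t},{s,t},{p,s,t}}
  A35: {{p},{p,q},{p,r},{p,s},{p,t},{p,u},{p,q,r},{p,q,u},{p,s,t}} {{s,u}}
  A36: {{s},{p,s},{s,t},{s,u},{p,s,t}} {{p,q},{p,r},{p,q,r},{p,q,u}}
  A45: {{p,t},{p,s,t}}
  A46: {{s,t},{p,s,t}}
  A56: {{q},{p,q},{p,r},{q,r},{q,u},{p,q,r},{p,q,u}} {{p,s},{p,s,t}} {{s,u}}
  A123: {{p,q},{p,q,r},{p,q,u}}
  A125: {{p,q},{q,r},{p,q,r},{p,q,u}}
  A126: {{p,q},{q,r},{p,q,r},{p,q,u}}
  A134: {{p,t},{s,t},{p,s,t}}
  A135: {{p},{p,q},{p,r},{p,s},{p,t},{p,u},{p,q,r},{p,q,u},{p,s,t}} {{s,u}}
  A136: {{s},{p,s},{s,t},{s,u},{p,s,t}} {{p,q},{p,r},{p,q,r},{p,q,u}}
  A145: {{p,t},{p,s,t}}
  A146: {{s,t},{p,s,t}}
  A156: {{p,q},{p,r},{q,r},{p,q,r},{p,q,u}} {{p,s},{p,s,t}} {{s,u}}
  A235: {{p,q},{p,q,r},{p,q,u}}
  A236: {{p,q},{p,q,r},{p,q,u}}
  A256: {{q},{p,q},{q,r},{q,u},{p,q,r},{p,q,u}}
  A345: {{p,t},{p,s,t}}
  A346: {{s,t},{p,s,t}}
  A356: {{p,q},{p,r},{p,q,r},{p,q,u}} {{p,s},{p,s,t}} {{s,u}}
  A456: {{p,s,t}}
  A1235: {{p,q},{p,q,r},{p,q,u}}
  A1236: {{p,q},{p,q,r},{p,q,u}}
  A1256: {{p,q},{q,r},{p,q,r},{p,q,u}}
  A1345: {{p,t},{p,s,t}}
  A1346: {{s,t},{p,s,t}}
  A1356: {{p,q},{p,r},{p,q,r},{p,q,u}} {{p,s},{p,s,t}} {{s,u}}
  A1456: {{p,s,t}}
  A2356: {{p,q},{p,q,r},{p,q,u}}
  A3456: {{p,s,t}}
  A12356: {{p,q},{p,q,r},{p,q,u}}
  A13456: {{p,s,t}}
C dims 7,20,22,11; δ0: rk 6, SNF 1^6; δ1: rk 13, SNF 1^13; δ2: rk 9, SNF 1^9
Ȟ^0 = (7 − 6) − 0 = 1, so Ȟ^0 ≅ Z
Ȟ^1 = (20 − 13) − 6 = 1, so Ȟ^1 ≅ Z
Ȟ^2 = (22 − 9) − 13 = 0, so Ȟ^2 ≅ 0

Ȟ^0 ≅ Z,  Ȟ^1 ≅ Z,  Ȟ^2 ≅ 0


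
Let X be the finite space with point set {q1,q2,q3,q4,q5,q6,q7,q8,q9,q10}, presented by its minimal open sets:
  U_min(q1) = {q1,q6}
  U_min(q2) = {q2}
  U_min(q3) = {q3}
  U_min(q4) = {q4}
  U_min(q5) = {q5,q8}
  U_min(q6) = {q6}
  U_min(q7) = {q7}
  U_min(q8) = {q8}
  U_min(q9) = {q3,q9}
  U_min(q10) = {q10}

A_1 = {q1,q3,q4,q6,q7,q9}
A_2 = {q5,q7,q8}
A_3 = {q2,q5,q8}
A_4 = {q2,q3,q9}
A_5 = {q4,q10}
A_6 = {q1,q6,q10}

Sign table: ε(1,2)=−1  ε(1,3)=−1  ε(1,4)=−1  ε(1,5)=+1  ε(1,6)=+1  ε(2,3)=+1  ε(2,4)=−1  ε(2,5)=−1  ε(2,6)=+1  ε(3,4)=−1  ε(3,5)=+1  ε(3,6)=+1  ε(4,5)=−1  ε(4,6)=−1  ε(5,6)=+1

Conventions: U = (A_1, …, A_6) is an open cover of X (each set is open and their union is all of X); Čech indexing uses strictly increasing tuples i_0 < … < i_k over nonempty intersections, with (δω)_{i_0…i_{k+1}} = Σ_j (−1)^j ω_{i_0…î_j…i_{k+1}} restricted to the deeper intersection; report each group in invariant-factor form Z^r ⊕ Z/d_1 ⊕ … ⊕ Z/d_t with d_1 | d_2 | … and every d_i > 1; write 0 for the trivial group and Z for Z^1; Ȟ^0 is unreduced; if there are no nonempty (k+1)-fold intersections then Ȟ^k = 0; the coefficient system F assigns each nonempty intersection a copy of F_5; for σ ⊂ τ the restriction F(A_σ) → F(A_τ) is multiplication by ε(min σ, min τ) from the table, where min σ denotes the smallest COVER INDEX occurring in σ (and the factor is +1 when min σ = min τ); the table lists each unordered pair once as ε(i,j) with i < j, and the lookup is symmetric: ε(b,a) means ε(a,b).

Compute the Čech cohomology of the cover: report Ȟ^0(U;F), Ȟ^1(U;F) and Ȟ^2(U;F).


nerve simplices:
  A12={q7} A14={q3,q9} A15={q4} A16={q1,q6} A23={q5,q8} A34={q2} A56={q10}
C dims 6,7; δ0: rk_F5 6
degree 0: 6−6−0 = 0 → Ȟ^0 ≅ 0
degree 1: 7−0−6 = 1 → Ȟ^1 ≅ Z/5
degree 2: 0−0−0 = 0 → Ȟ^2 ≅ 0

Ȟ^0 = 0; Ȟ^1 = Z/5; Ȟ^2 = 0


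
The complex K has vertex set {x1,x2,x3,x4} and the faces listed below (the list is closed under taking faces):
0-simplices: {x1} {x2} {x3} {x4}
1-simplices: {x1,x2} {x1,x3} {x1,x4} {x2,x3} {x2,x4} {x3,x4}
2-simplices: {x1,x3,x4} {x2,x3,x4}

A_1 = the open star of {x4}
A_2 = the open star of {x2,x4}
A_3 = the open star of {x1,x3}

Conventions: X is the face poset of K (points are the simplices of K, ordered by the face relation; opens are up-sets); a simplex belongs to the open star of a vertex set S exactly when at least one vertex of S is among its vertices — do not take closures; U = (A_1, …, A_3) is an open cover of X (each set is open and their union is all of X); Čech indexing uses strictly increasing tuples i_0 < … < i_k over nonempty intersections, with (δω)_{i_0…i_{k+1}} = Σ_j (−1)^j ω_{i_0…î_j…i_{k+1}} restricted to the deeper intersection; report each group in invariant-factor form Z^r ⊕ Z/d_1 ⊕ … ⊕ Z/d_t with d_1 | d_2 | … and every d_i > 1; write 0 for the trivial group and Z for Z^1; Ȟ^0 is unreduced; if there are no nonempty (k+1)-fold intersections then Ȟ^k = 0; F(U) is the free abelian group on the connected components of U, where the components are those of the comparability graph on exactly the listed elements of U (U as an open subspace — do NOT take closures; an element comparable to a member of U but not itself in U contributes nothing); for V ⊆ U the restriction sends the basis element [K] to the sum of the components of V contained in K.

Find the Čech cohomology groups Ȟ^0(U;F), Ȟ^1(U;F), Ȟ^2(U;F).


Ȟ^0(U;F) ≅ Z, Ȟ^1(U;F) ≅ Z and Ȟ^2(U;F) ≅ 0

nonempty intersections:
  A1={{x4},{x1,x4},{x2,x4},{x3,x4},{x1,x3,x4},{x2,x3,x4}} A2={{x2},{x4},{x1,x2},{x1,x4},{x2,x3},{x2,x4},{x3,x4},{x1,x3,x4},{x2,x3,x4}} A3={{x1},{x3},{x1,x2},{x1,x3},{x1,x4},{x2,x3},{x3,x4},{x1,x3,x4},{x2,x3,x4}}
  A12={{x4},{x1,x4},{x2,x4},{x3,x4},{x1,x3,x4},{x2,x3,x4}} A13={{x1,x4},{x3,x4},{x1,x3,x4},{x2,x3,x4}} A23={{x1,x2},{x1,x4},{x2,x3},{x3,x4},{x1,x3,x4},{x2,x3,x4}}
  A123={{x1,x4},{x3,x4},{x1,x3,x4},{x2,x3,x4}}
components per intersection:
  A1: {{x4},{x1,x4},{x2,x4},{x3,x4},{x1,x3,x4},{x2,x3,x4}}
  A2: {{x2},{x4},{x1,x2},{x1,x4},{x2,x3},{x2,x4},{x3,x4},{x1,x3,x4},{x2,x3,x4}}
  A3: {{x1},{x3},{x1,x2},{x1,x3},{x1,x4},{x2,x3},{x3,x4},{x1,x3,x4},{x2,x3,x4}}
  A12: {{x4},{x1,x4},{x2,x4},{x3,x4},{x1,x3,x4},{x2,x3,x4}}
  A13: {{x1,x4},{x3,x4},{x1,x3,x4},{x2,x3,x4}}
  A23: {{x1,x2}} {{x1,x4},{x2,x3},{x3,x4},{x1,x3,x4},{x2,x3,x4}}
  A123: {{x1,x4},{x3,x4},{x1,x3,x4},{x2,x3,x4}}
C dims 3,4,1; δ0: rk 2, SNF 1^2; δ1: rk 1, SNF 1^1
Ȟ^0: (3−2)−0=1 ⇒ Z
Ȟ^1: (4−1)−2=1 ⇒ Z
Ȟ^2: (1−0)−1=0 ⇒ 0
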